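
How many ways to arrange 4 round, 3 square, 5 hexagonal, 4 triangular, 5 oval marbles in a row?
21! / (4! × 3! × 5! × 4! × 5!) = 1026615189600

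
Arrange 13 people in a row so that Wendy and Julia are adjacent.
Treat as block: (13-1)! × 2! = 479001600 × 2 = 958003200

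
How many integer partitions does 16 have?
Pentagonal recurrence p(n) = p(n-1) + p(n-2) - p(n-5) - p(n-7) + p(n-12) + p(n-15) - ... gives p(0..15) = 1, 1, 2, 3, 5, 7, 11, 15, 22, 30, 42, 56, 77, 101, 135, 176. p(16) = p(15) + p(14) - p(11) - p(9) + p(4) + p(1) = 176 + 135 - 56 - 30 + 5 + 1 = 231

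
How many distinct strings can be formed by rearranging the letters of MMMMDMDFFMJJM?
13! / (2! × 2! × 2! × 7!) = 154440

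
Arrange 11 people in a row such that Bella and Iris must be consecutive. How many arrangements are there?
Treat the 2 as one block: (11-2+1)! × 2! = 3628800 × 2 = 7257600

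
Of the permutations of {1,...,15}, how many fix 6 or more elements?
Exactly j fixed points: C(15,j)·!(15-j); sum over j ≥ 6 (derangement numbers via !m = (m-1)·(!(m-1) + !(m-2)): !0..!9 = 1, 0, 1, 2, 9, 44, 265, 1854, 14833, 133496). Σ_{j=6}^{15} C(15,j)·!(15-j) = C(15,6)·!9 + C(15,7)·!8 + C(15,8)·!7 + C(15,9)·!6 + C(15,10)·!5 + C(15,11)·!4 + C(15,12)·!3 + C(15,13)·!2 + C(15,14)·!1 + C(15,15)·!0 = 5005·133496 + 6435·14833 + 6435·1854 + 5005·265 + 3003·44 + 1365·9 + 455·2 + 105·1 + 15·0 + 1·1 = 777000083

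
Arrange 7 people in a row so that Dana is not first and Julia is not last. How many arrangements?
By inclusion-exclusion: 7! - 2×(7-1)! + (7-2)! = 5040 - 1440 + 120 = 3720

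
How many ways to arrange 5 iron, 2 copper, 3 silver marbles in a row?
10! / (5! × 2! × 3!) = 2520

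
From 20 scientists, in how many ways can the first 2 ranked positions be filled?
P(20,2) = 20!/(20-2)! = 380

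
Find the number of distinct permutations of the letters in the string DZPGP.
5! / (2! × 1! × 1! × 1!) = 60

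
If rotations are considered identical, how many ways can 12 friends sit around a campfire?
Circular: fix one position, arrange the rest. (12-1)! = 39916800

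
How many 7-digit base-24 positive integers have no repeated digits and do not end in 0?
Last digit: 23 nonzero choices. First digit: 22 (nonzero, ≠last). Middle 5: P(22,5) = 3160080. Total = 1599000480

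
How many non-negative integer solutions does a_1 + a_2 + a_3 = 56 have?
C(56+3-1, 3-1) = C(58, 2) = 1653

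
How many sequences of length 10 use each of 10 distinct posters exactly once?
10! = 3628800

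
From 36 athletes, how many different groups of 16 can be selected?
C(36,16) = 36!/(16!×20!) = 7307872110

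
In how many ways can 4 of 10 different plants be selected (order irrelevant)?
C(10,4) = 10!/(4!×6!) = 210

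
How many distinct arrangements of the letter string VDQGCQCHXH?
10! / (2! × 1! × 2! × 1! × 1! × 1! × 2!) = 453600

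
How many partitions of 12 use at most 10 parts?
By conjugation, equals partitions of 12 into parts ≤ 10. Let r_j(i) = number of partitions of i into parts ≤ j, for i = 0..12. r_1(i) = 1 for all i; r_j(i) = r_{j-1}(i) + r_j(i-j). Rows j = 2..10: ≤2: 1 1 2 2 3 3 4 4 5 5 6 6 7; ≤3: 1 1 2 3 4 5 7 8 10 12 14 16 19; ≤4: 1 1 2 3 5 6 9 11 15 18 23 27 34; ≤5: 1 1 2 3 5 7 10 13 18 23 30 37 47; ≤6: 1 1 2 3 5 7 11 14 20 26 35 44 58; ≤7: 1 1 2 3 5 7 11 15 21 28 38 49 65; ≤8: 1 1 2 3 5 7 11 15 22 29 40 52 70; ≤9: 1 1 2 3 5 7 11 15 22 30 41 54 73; ≤10: 1 1 2 3 5 7 11 15 22 30 42 55 75. r_10(12) = 75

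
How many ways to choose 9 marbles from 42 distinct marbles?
C(42,9) = 42!/(9!×33!) = 445891810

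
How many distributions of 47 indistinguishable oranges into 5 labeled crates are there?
C(47+5-1, 5-1) = C(51, 4) = 249900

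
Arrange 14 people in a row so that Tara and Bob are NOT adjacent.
Total - adjacent = 14! - (14-1)!×2 = 87178291200 - 12454041600 = 74724249600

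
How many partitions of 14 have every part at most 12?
Let r_j(i) = number of partitions of i into parts ≤ j, for i = 0..14. r_1(i) = 1 for all i; r_j(i) = r_{j-1}(i) + r_j(i-j). Rows j = 2..12: ≤2: 1 1 2 2 3 3 4 4 5 5 6 6 7 7 8; ≤3: 1 1 2 3 4 5 7 8 10 12 14 16 19 21 24; ≤4: 1 1 2 3 5 6 9 11 15 18 23 27 34 39 47; ≤5: 1 1 2 3 5 7 10 13 18 23 30 37 47 57 70; ≤6: 1 1 2 3 5 7 11 14 20 26 35 44 58 71 90; ≤7: 1 1 2 3 5 7 11 15 21 28 38 49 65 82 105; ≤8: 1 1 2 3 5 7 11 15 22 29 40 52 70 89 116; ≤9: 1 1 2 3 5 7 11 15 22 30 41 54 73 94 123; ≤10: 1 1 2 3 5 7 11 15 22 30 42 55 75 97 128; ≤11: 1 1 2 3 5 7 11 15 22 30 42 56 76 99 131; ≤12: 1 1 2 3 5 7 11 15 22 30 42 56 77 100 133. r_12(14) = 133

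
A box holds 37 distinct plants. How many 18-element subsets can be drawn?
C(37,18) = 37!/(18!×19!) = 17672631900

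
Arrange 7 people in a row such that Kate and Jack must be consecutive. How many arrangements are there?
Treat the 2 as one block: (7-2+1)! × 2! = 720 × 2 = 1440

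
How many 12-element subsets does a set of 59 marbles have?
C(59,12) = 59!/(12!×47!) = 1119487075980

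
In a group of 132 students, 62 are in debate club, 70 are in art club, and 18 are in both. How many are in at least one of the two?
|A∪B| = |A| + |B| - |A∩B| = 62 + 70 - 18 = 114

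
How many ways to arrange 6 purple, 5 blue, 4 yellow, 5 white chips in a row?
20! / (6! × 5! × 4! × 5!) = 9777287520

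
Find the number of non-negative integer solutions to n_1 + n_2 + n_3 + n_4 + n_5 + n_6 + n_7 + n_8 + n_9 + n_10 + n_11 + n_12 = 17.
C(17+12-1, 12-1) = C(28, 11) = 21474180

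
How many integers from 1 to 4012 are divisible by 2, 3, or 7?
⌊4012/2⌋+⌊4012/3⌋+⌊4012/7⌋ - ⌊4012/6⌋-⌊4012/14⌋-⌊4012/21⌋ + ⌊4012/42⌋ = 2006+1337+573 - 668-286-191 + 95 = 2866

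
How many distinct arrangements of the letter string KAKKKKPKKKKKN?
13! / (10! × 1! × 1! × 1!) = 1716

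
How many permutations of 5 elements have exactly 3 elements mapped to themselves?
Choose the 3 fixed points C(5,3) = 10, derange the rest: !2 = Σ_{j=0}^{2} (-1)^j·2!/j! = 2 - 2 + 1 = 1. Product = 10 × 1 = 10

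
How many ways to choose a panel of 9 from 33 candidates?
C(33,9) = 33!/(9!×24!) = 38567100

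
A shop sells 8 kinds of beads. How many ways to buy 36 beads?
C(36+8-1, 8-1) = C(43, 7) = 32224114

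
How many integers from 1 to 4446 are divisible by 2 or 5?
⌊4446/2⌋ + ⌊4446/5⌋ - ⌊4446/10⌋ = 2223 + 889 - 444 = 2668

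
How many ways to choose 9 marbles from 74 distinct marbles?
C(74,9) = 74!/(9!×65!) = 110524147514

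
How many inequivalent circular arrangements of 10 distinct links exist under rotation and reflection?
(10-1)!/2 = 362880/2 = 181440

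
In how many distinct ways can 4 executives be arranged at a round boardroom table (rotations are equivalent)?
Circular: fix one position, arrange the rest. (4-1)! = 6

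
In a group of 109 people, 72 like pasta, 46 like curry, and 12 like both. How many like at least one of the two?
|A∪B| = |A| + |B| - |A∩B| = 72 + 46 - 12 = 106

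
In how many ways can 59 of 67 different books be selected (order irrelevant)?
C(67,59) = 67!/(59!×8!) = 6522361560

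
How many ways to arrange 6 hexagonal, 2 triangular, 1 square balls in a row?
9! / (6! × 2! × 1!) = 252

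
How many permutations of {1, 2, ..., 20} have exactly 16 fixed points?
Choose the 16 fixed points C(20,16) = 4845, derange the rest: !4 = Σ_{j=0}^{4} (-1)^j·4!/j! = 24 - 24 + 12 - 4 + 1 = 9. Product = 4845 × 9 = 43605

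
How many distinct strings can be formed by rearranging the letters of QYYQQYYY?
8! / (3! × 5!) = 56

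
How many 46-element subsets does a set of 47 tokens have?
C(47,46) = 47!/(46!×1!) = 47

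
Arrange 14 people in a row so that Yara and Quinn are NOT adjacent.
Total - adjacent = 14! - (14-1)!×2 = 87178291200 - 12454041600 = 74724249600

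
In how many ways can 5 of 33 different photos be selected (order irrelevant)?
C(33,5) = 33!/(5!×28!) = 237336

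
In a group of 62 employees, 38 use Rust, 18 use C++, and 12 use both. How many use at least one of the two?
|A∪B| = |A| + |B| - |A∩B| = 38 + 18 - 12 = 44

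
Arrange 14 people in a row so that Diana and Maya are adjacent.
Treat as block: (14-1)! × 2! = 6227020800 × 2 = 12454041600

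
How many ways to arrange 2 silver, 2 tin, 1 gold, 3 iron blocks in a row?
8! / (2! × 2! × 1! × 3!) = 1680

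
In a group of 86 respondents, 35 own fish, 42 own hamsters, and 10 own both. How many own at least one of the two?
|A∪B| = |A| + |B| - |A∩B| = 35 + 42 - 10 = 67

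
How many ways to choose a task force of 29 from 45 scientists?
C(45,29) = 45!/(29!×16!) = 646626422970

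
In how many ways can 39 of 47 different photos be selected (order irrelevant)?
C(47,39) = 47!/(39!×8!) = 314457495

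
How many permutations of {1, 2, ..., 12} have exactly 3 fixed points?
Choose the 3 fixed points C(12,3) = 220, derange the rest: !9 = Σ_{j=0}^{9} (-1)^j·9!/j! = 362880 - 362880 + 181440 - 60480 + 15120 - 3024 + 504 - 72 + 9 - 1 = 133496. Product = 220 × 133496 = 29369120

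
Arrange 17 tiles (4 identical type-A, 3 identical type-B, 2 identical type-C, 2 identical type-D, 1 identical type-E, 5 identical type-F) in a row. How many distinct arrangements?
17! / (4! × 3! × 2! × 2! × 1! × 5!) = 5145940800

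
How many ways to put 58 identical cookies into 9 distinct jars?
C(58+9-1, 9-1) = C(66, 8) = 5743572120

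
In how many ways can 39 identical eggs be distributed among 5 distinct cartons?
C(39+5-1, 5-1) = C(43, 4) = 123410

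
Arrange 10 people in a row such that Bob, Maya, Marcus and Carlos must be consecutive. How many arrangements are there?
Treat the 4 as one block: (10-4+1)! × 4! = 5040 × 24 = 120960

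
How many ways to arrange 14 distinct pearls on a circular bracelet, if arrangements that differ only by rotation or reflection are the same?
(14-1)!/2 = 6227020800/2 = 3113510400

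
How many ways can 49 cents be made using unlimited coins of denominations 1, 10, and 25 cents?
Coefficient of x^49 in 1/(1-x^1) · 1/(1-x^10) · 1/(1-x^25). Case on j = number of 25-cent coins (j = 0..1); remainder r = 49 - 25j is made from {1,10} in ⌊r/10⌋+1 ways. r = 49, 24 → 5 + 3 = 8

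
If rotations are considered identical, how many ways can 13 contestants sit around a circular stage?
Circular: fix one position, arrange the rest. (13-1)! = 479001600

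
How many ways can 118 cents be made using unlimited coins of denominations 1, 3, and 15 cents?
Coefficient of x^118 in 1/(1-x^1) · 1/(1-x^3) · 1/(1-x^15). Case on j = number of 15-cent coins (j = 0..7); remainder r = 118 - 15j is made from {1,3} in ⌊r/3⌋+1 ways. r = 118, 103, 88, 73, 58, 43, 28, 13 → 40 + 35 + 30 + 25 + 20 + 15 + 10 + 5 = 180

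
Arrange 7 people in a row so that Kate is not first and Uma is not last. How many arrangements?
By inclusion-exclusion: 7! - 2×(7-1)! + (7-2)! = 5040 - 1440 + 120 = 3720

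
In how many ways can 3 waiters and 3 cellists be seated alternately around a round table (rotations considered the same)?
Fix one of the waiters: (3-1)! ways for the remaining waiters, × 3! ways for the cellists = 2 × 6 = 12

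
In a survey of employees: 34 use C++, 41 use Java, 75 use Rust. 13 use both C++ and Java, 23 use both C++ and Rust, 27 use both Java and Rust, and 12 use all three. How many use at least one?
|A∪B∪C| = 34+41+75-13-23-27+12 = 99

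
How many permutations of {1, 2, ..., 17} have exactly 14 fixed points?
Choose the 14 fixed points C(17,14) = 680, derange the rest: !3 = Σ_{j=0}^{3} (-1)^j·3!/j! = 6 - 6 + 3 - 1 = 2. Product = 680 × 2 = 1360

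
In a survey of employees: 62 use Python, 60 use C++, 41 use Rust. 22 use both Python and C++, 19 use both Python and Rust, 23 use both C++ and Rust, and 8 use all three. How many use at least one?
|A∪B∪C| = 62+60+41-22-19-23+8 = 107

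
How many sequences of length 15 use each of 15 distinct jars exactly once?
15! = 1307674368000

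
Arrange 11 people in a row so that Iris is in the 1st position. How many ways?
Fix one position: (11-1)! = 3628800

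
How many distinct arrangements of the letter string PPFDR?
5! / (2! × 1! × 1! × 1!) = 60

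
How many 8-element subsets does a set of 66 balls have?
C(66,8) = 66!/(8!×58!) = 5743572120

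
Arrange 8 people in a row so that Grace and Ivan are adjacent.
Treat as block: (8-1)! × 2! = 5040 × 2 = 10080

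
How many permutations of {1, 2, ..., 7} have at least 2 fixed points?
Exactly j fixed points: C(7,j)·!(7-j); sum over j ≥ 2 (derangement numbers via !m = (m-1)·(!(m-1) + !(m-2)): !0..!5 = 1, 0, 1, 2, 9, 44). Σ_{j=2}^{7} C(7,j)·!(7-j) = C(7,2)·!5 + C(7,3)·!4 + C(7,4)·!3 + C(7,5)·!2 + C(7,6)·!1 + C(7,7)·!0 = 21·44 + 35·9 + 35·2 + 21·1 + 7·0 + 1·1 = 1331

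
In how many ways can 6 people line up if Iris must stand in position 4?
Fix one position: (6-1)! = 120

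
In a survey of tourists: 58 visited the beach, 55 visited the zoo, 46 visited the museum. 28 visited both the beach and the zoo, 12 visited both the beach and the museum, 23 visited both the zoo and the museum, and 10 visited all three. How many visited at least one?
|A∪B∪C| = 58+55+46-28-12-23+10 = 106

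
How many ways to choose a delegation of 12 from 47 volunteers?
C(47,12) = 47!/(12!×35!) = 52251400851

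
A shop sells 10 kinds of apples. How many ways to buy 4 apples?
C(4+10-1, 10-1) = C(13, 9) = 715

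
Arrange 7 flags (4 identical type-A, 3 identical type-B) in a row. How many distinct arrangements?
7! / (4! × 3!) = 35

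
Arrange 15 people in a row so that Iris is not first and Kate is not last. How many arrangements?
By inclusion-exclusion: 15! - 2×(15-1)! + (15-2)! = 1307674368000 - 174356582400 + 6227020800 = 1139544806400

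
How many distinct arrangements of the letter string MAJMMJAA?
8! / (3! × 3! × 2!) = 560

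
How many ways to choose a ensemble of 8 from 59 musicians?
C(59,8) = 59!/(8!×51!) = 2217471399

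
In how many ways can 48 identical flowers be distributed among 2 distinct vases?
C(48+2-1, 2-1) = C(49, 1) = 49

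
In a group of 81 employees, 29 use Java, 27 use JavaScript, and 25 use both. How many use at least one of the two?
|A∪B| = |A| + |B| - |A∩B| = 29 + 27 - 25 = 31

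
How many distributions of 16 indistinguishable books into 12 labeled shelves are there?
C(16+12-1, 12-1) = C(27, 11) = 13037895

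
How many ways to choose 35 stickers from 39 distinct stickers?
C(39,35) = 39!/(35!×4!) = 82251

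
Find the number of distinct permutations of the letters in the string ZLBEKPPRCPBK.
12! / (1! × 1! × 1! × 2! × 2! × 3! × 1! × 1!) = 19958400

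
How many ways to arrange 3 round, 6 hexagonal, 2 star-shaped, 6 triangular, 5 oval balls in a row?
22! / (3! × 6! × 2! × 6! × 5!) = 1505702278080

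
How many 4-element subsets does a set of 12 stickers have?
C(12,4) = 12!/(4!×8!) = 495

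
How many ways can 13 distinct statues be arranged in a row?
13! = 6227020800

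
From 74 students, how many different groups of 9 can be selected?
C(74,9) = 74!/(9!×65!) = 110524147514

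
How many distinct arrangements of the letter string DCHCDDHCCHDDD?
13! / (4! × 6! × 3!) = 60060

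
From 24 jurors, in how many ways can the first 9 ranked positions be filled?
P(24,9) = 24!/(24-9)! = 474467051520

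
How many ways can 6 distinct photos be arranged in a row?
6! = 720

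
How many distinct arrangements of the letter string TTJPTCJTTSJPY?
13! / (3! × 1! × 1! × 2! × 5! × 1!) = 4324320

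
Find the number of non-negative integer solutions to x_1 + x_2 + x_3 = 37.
C(37+3-1, 3-1) = C(39, 2) = 741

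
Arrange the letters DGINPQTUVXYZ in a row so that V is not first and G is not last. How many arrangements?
By inclusion-exclusion: 12! - 2×(12-1)! + (12-2)! = 479001600 - 79833600 + 3628800 = 402796800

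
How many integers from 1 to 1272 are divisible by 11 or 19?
⌊1272/11⌋ + ⌊1272/19⌋ - ⌊1272/209⌋ = 115 + 66 - 6 = 175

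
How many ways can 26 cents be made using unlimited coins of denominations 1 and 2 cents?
Coefficient of x^26 in 1/(1-x^1) · 1/(1-x^2). Use j coins of 2 for j = 0..⌊26/2⌋ = 13, the rest in 1s: 13 + 1 = 14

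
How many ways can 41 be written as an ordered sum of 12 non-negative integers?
C(41+12-1, 12-1) = C(52, 11) = 60403728840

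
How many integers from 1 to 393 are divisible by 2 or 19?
⌊393/2⌋ + ⌊393/19⌋ - ⌊393/38⌋ = 196 + 20 - 10 = 206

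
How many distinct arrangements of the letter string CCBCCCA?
7! / (1! × 5! × 1!) = 42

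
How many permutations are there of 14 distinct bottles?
14! = 87178291200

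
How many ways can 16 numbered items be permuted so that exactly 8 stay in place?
Choose the 8 fixed points C(16,8) = 12870, derange the rest: !8 = Σ_{j=0}^{8} (-1)^j·8!/j! = 40320 - 40320 + 20160 - 6720 + 1680 - 336 + 56 - 8 + 1 = 14833. Product = 12870 × 14833 = 190900710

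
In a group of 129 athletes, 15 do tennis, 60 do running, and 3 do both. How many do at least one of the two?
|A∪B| = |A| + |B| - |A∩B| = 15 + 60 - 3 = 72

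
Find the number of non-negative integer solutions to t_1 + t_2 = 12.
C(12+2-1, 2-1) = C(13, 1) = 13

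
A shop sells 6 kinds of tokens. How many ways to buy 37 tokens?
C(37+6-1, 6-1) = C(42, 5) = 850668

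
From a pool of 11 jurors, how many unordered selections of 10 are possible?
C(11,10) = 11!/(10!×1!) = 11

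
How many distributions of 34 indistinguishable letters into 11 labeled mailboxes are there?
C(34+11-1, 11-1) = C(44, 10) = 2481256778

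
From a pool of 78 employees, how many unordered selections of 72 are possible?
C(78,72) = 78!/(72!×6!) = 256851595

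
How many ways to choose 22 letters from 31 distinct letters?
C(31,22) = 31!/(22!×9!) = 20160075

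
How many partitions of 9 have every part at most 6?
Let r_j(i) = number of partitions of i into parts ≤ j, for i = 0..9. r_1(i) = 1 for all i; r_j(i) = r_{j-1}(i) + r_j(i-j). Rows j = 2..6: ≤2: 1 1 2 2 3 3 4 4 5 5; ≤3: 1 1 2 3 4 5 7 8 10 12; ≤4: 1 1 2 3 5 6 9 11 15 18; ≤5: 1 1 2 3 5 7 10 13 18 23; ≤6: 1 1 2 3 5 7 11 14 20 26. r_6(9) = 26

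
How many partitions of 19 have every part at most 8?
Let r_j(i) = number of partitions of i into parts ≤ j, for i = 0..19. r_1(i) = 1 for all i; r_j(i) = r_{j-1}(i) + r_j(i-j). Rows j = 2..8: ≤2: 1 1 2 2 3 3 4 4 5 5 6 6 7 7 8 8 9 9 10 10; ≤3: 1 1 2 3 4 5 7 8 10 12 14 16 19 21 24 27 30 33 37 40; ≤4: 1 1 2 3 5 6 9 11 15 18 23 27 34 39 47 54 64 72 84 94; ≤5: 1 1 2 3 5 7 10 13 18 23 30 37 47 57 70 84 101 119 141 164; ≤6: 1 1 2 3 5 7 11 14 20 26 35 44 58 71 90 110 136 163 199 235; ≤7: 1 1 2 3 5 7 11 15 21 28 38 49 65 82 105 131 164 201 248 300; ≤8: 1 1 2 3 5 7 11 15 22 29 40 52 70 89 116 146 186 230 288 352. r_8(19) = 352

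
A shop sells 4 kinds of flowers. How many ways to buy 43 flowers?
C(43+4-1, 4-1) = C(46, 3) = 15180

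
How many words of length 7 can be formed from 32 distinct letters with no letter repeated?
P(32,7) = 32!/(32-7)! = 16963914240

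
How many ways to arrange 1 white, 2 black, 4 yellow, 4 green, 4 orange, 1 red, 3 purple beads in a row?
19! / (1! × 2! × 4! × 4! × 4! × 1! × 3!) = 733296564000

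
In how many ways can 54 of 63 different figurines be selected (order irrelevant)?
C(63,54) = 63!/(54!×9!) = 23667689815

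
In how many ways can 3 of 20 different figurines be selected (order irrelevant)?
C(20,3) = 20!/(3!×17!) = 1140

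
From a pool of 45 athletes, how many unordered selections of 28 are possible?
C(45,28) = 45!/(28!×17!) = 1103068603890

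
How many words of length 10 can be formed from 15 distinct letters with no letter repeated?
P(15,10) = 15!/(15-10)! = 10897286400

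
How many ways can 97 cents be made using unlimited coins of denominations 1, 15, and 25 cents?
Coefficient of x^97 in 1/(1-x^1) · 1/(1-x^15) · 1/(1-x^25). Case on j = number of 25-cent coins (j = 0..3); remainder r = 97 - 25j is made from {1,15} in ⌊r/15⌋+1 ways. r = 97, 72, 47, 22 → 7 + 5 + 4 + 2 = 18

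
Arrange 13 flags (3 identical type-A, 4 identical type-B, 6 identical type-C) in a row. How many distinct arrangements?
13! / (3! × 4! × 6!) = 60060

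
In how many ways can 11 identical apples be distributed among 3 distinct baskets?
C(11+3-1, 3-1) = C(13, 2) = 78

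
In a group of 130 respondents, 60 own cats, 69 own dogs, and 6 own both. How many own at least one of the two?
|A∪B| = |A| + |B| - |A∩B| = 60 + 69 - 6 = 123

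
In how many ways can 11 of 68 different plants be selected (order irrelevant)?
C(68,11) = 68!/(11!×57!) = 1533058025824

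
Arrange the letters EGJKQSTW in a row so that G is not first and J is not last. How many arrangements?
By inclusion-exclusion: 8! - 2×(8-1)! + (8-2)! = 40320 - 10080 + 720 = 30960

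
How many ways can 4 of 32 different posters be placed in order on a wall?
P(32,4) = 32!/(32-4)! = 863040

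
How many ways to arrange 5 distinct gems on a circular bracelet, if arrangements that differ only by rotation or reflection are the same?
(5-1)!/2 = 24/2 = 12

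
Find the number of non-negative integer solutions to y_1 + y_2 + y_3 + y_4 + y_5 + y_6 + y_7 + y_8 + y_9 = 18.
C(18+9-1, 9-1) = C(26, 8) = 1562275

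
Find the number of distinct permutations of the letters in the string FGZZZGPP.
8! / (2! × 3! × 1! × 2!) = 1680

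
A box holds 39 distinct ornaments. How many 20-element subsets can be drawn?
C(39,20) = 39!/(20!×19!) = 68923264410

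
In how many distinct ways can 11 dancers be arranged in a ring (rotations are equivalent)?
Circular: fix one position, arrange the rest. (11-1)! = 3628800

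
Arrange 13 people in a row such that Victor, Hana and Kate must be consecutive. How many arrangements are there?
Treat the 3 as one block: (13-3+1)! × 3! = 39916800 × 6 = 239500800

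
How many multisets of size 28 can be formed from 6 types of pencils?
C(28+6-1, 6-1) = C(33, 5) = 237336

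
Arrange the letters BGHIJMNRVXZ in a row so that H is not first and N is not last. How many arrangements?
By inclusion-exclusion: 11! - 2×(11-1)! + (11-2)! = 39916800 - 7257600 + 362880 = 33022080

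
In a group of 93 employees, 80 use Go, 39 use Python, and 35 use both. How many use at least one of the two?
|A∪B| = |A| + |B| - |A∩B| = 80 + 39 - 35 = 84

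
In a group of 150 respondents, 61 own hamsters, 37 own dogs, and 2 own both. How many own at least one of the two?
|A∪B| = |A| + |B| - |A∩B| = 61 + 37 - 2 = 96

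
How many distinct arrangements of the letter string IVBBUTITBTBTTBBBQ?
17! / (1! × 5! × 7! × 1! × 2! × 1!) = 294053760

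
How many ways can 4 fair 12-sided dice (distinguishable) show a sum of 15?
Coefficient of x^15 in (x + x² + ... + x^12)^4. By inclusion-exclusion on dice exceeding 12: Σ_j (-1)^j C(4,j)·C(15-1-12j, 3) = C(4,0)·C(14,3) = 1·364 = 364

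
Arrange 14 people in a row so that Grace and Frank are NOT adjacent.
Total - adjacent = 14! - (14-1)!×2 = 87178291200 - 12454041600 = 74724249600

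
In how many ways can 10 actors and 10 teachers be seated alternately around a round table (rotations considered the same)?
Fix one of the actors: (10-1)! ways for the remaining actors, × 10! ways for the teachers = 362880 × 3628800 = 1316818944000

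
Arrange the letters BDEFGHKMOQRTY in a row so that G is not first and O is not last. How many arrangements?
By inclusion-exclusion: 13! - 2×(13-1)! + (13-2)! = 6227020800 - 958003200 + 39916800 = 5308934400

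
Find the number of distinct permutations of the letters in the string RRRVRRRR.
8! / (7! × 1!) = 8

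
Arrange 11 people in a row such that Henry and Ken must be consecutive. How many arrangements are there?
Treat the 2 as one block: (11-2+1)! × 2! = 3628800 × 2 = 7257600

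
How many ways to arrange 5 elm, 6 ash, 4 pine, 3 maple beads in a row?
18! / (5! × 6! × 4! × 3!) = 514594080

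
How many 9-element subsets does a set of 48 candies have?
C(48,9) = 48!/(9!×39!) = 1677106640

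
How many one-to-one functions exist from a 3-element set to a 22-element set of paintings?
P(22,3) = 22!/(22-3)! = 9240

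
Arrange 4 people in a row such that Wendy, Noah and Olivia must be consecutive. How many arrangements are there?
Treat the 3 as one block: (4-3+1)! × 3! = 2 × 6 = 12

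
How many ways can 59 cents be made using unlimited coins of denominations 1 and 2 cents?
Coefficient of x^59 in 1/(1-x^1) · 1/(1-x^2). Use j coins of 2 for j = 0..⌊59/2⌋ = 29, the rest in 1s: 29 + 1 = 30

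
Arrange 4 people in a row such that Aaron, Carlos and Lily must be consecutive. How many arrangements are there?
Treat the 3 as one block: (4-3+1)! × 3! = 2 × 6 = 12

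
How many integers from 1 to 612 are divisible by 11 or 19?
⌊612/11⌋ + ⌊612/19⌋ - ⌊612/209⌋ = 55 + 32 - 2 = 85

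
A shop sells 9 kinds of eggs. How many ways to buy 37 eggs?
C(37+9-1, 9-1) = C(45, 8) = 215553195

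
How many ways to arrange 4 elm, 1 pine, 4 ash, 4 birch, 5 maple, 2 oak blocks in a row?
20! / (4! × 1! × 4! × 4! × 5! × 2!) = 733296564000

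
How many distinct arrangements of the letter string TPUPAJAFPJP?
11! / (1! × 4! × 2! × 1! × 1! × 2!) = 415800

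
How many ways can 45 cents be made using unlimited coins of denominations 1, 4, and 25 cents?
Coefficient of x^45 in 1/(1-x^1) · 1/(1-x^4) · 1/(1-x^25). Case on j = number of 25-cent coins (j = 0..1); remainder r = 45 - 25j is made from {1,4} in ⌊r/4⌋+1 ways. r = 45, 20 → 12 + 6 = 18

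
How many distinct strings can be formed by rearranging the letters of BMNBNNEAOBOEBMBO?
16! / (2! × 2! × 1! × 5! × 3! × 3!) = 1210809600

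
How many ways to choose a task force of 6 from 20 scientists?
C(20,6) = 20!/(6!×14!) = 38760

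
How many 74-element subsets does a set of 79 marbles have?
C(79,74) = 79!/(74!×5!) = 22537515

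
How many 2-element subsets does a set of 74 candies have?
C(74,2) = 74!/(2!×72!) = 2701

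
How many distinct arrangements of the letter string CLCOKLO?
7! / (2! × 1! × 2! × 2!) = 630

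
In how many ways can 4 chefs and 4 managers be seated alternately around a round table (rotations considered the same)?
Fix one of the chefs: (4-1)! ways for the remaining chefs, × 4! ways for the managers = 6 × 24 = 144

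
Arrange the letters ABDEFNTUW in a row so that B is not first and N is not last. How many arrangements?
By inclusion-exclusion: 9! - 2×(9-1)! + (9-2)! = 362880 - 80640 + 5040 = 287280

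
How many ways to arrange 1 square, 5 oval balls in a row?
6! / (1! × 5!) = 6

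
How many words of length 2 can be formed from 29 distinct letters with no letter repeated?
P(29,2) = 29!/(29-2)! = 812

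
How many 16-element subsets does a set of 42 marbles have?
C(42,16) = 42!/(16!×26!) = 166509721602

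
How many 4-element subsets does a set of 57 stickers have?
C(57,4) = 57!/(4!×53!) = 395010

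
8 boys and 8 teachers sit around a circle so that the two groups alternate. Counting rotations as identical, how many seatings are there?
Fix one of the boys: (8-1)! ways for the remaining boys, × 8! ways for the teachers = 5040 × 40320 = 203212800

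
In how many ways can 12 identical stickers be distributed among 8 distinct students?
C(12+8-1, 8-1) = C(19, 7) = 50388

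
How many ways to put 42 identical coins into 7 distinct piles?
C(42+7-1, 7-1) = C(48, 6) = 12271512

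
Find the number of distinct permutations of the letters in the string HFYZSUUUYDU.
11! / (1! × 4! × 1! × 1! × 1! × 1! × 2!) = 831600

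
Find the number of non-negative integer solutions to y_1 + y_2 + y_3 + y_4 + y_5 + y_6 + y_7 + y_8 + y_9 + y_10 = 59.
C(59+10-1, 10-1) = C(68, 9) = 49280065120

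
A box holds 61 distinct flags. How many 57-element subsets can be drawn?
C(61,57) = 61!/(57!×4!) = 521855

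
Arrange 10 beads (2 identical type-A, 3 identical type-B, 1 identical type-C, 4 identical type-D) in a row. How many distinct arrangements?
10! / (2! × 3! × 1! × 4!) = 12600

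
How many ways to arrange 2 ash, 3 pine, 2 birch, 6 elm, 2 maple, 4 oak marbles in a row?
19! / (2! × 3! × 2! × 6! × 2! × 4!) = 146659312800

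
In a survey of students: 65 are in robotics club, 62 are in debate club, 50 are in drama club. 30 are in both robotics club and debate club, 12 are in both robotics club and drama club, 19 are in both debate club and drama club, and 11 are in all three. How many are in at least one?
|A∪B∪C| = 65+62+50-30-12-19+11 = 127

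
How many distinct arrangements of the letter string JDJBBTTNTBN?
11! / (2! × 3! × 1! × 2! × 3!) = 277200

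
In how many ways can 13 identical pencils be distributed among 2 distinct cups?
C(13+2-1, 2-1) = C(14, 1) = 14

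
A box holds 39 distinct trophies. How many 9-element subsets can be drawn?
C(39,9) = 39!/(9!×30!) = 211915132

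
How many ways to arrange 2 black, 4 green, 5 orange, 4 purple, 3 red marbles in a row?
18! / (2! × 4! × 5! × 4! × 3!) = 7718911200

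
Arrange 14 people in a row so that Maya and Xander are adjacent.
Treat as block: (14-1)! × 2! = 6227020800 × 2 = 12454041600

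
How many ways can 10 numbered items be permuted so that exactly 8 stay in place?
Choose the 8 fixed points C(10,8) = 45, derange the rest: !2 = Σ_{j=0}^{2} (-1)^j·2!/j! = 2 - 2 + 1 = 1. Product = 45 × 1 = 45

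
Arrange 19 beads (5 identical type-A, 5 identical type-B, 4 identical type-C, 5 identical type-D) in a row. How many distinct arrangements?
19! / (5! × 5! × 4! × 5!) = 2933186256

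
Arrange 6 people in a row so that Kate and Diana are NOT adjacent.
Total - adjacent = 6! - (6-1)!×2 = 720 - 240 = 480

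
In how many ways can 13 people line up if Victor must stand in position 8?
Fix one position: (13-1)! = 479001600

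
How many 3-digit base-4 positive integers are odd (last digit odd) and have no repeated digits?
Last∈{1,3}. Last=0: 0. Last nonzero: 2×2×P(2,1) = 8. Total = 8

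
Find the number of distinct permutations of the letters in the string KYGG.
4! / (2! × 1! × 1!) = 12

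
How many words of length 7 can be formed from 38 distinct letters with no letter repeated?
P(38,7) = 38!/(38-7)! = 63606090240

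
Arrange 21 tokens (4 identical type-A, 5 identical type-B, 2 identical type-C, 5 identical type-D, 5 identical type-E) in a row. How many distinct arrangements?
21! / (4! × 5! × 2! × 5! × 5!) = 615969113760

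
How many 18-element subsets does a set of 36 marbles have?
C(36,18) = 36!/(18!×18!) = 9075135300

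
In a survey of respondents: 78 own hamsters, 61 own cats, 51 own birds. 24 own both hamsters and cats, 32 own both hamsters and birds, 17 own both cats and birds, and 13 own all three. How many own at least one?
|A∪B∪C| = 78+61+51-24-32-17+13 = 130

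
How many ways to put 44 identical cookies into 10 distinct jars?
C(44+10-1, 10-1) = C(53, 9) = 4431613550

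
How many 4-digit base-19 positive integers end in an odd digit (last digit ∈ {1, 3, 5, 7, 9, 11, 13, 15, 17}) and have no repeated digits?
Last∈{1,3,5,7,9,11,13,15,17}. Last=0: 0. Last nonzero: 9×17×P(17,2) = 41616. Total = 41616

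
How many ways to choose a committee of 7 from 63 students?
C(63,7) = 63!/(7!×56!) = 553270671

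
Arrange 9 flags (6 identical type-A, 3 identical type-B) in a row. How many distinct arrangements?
9! / (6! × 3!) = 84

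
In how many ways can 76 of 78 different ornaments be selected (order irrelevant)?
C(78,76) = 78!/(76!×2!) = 3003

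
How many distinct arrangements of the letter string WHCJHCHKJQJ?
11! / (1! × 3! × 1! × 3! × 2! × 1!) = 554400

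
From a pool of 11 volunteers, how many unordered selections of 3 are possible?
C(11,3) = 11!/(3!×8!) = 165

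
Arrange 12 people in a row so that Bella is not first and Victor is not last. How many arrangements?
By inclusion-exclusion: 12! - 2×(12-1)! + (12-2)! = 479001600 - 79833600 + 3628800 = 402796800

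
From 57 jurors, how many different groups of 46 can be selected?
C(57,46) = 57!/(46!×11!) = 184509266760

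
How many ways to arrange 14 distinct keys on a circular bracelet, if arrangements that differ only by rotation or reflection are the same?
(14-1)!/2 = 6227020800/2 = 3113510400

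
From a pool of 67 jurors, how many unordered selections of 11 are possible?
C(67,11) = 67!/(11!×56!) = 1285063345176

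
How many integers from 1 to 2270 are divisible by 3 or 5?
⌊2270/3⌋ + ⌊2270/5⌋ - ⌊2270/15⌋ = 756 + 454 - 151 = 1059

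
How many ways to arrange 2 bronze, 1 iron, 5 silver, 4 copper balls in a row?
12! / (2! × 1! × 5! × 4!) = 83160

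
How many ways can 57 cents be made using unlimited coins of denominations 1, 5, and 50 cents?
Coefficient of x^57 in 1/(1-x^1) · 1/(1-x^5) · 1/(1-x^50). Case on j = number of 50-cent coins (j = 0..1); remainder r = 57 - 50j is made from {1,5} in ⌊r/5⌋+1 ways. r = 57, 7 → 12 + 2 = 14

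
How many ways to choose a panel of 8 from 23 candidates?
C(23,8) = 23!/(8!×15!) = 490314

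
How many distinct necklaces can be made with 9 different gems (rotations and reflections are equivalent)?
(9-1)!/2 = 40320/2 = 20160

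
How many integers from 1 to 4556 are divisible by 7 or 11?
⌊4556/7⌋ + ⌊4556/11⌋ - ⌊4556/77⌋ = 650 + 414 - 59 = 1005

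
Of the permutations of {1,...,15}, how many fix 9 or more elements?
Exactly j fixed points: C(15,j)·!(15-j); sum over j ≥ 9 (derangement numbers via !m = (m-1)·(!(m-1) + !(m-2)): !0..!6 = 1, 0, 1, 2, 9, 44, 265). Σ_{j=9}^{15} C(15,j)·!(15-j) = C(15,9)·!6 + C(15,10)·!5 + C(15,11)·!4 + C(15,12)·!3 + C(15,13)·!2 + C(15,14)·!1 + C(15,15)·!0 = 5005·265 + 3003·44 + 1365·9 + 455·2 + 105·1 + 15·0 + 1·1 = 1471758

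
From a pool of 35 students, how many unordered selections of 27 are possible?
C(35,27) = 35!/(27!×8!) = 23535820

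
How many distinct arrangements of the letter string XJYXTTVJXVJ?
11! / (2! × 3! × 2! × 3! × 1!) = 277200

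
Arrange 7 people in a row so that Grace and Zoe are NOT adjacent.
Total - adjacent = 7! - (7-1)!×2 = 5040 - 1440 = 3600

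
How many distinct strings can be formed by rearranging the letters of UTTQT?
5! / (1! × 3! × 1!) = 20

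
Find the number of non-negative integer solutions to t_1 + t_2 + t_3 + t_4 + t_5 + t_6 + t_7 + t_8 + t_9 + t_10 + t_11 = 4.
C(4+11-1, 11-1) = C(14, 10) = 1001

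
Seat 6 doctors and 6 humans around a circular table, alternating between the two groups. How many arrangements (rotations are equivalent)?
Fix one of the doctors: (6-1)! ways for the remaining doctors, × 6! ways for the humans = 120 × 720 = 86400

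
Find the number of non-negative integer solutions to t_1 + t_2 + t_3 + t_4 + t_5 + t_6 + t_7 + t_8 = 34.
C(34+8-1, 8-1) = C(41, 7) = 22481940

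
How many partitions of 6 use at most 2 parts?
By conjugation, equals partitions of 6 into parts ≤ 2. Let r_j(i) = number of partitions of i into parts ≤ j, for i = 0..6. r_1(i) = 1 for all i; r_j(i) = r_{j-1}(i) + r_j(i-j). Rows j = 2..2: ≤2: 1 1 2 2 3 3 4. r_2(6) = 4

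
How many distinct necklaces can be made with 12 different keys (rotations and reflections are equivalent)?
(12-1)!/2 = 39916800/2 = 19958400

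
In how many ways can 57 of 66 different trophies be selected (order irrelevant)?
C(66,57) = 66!/(57!×9!) = 37014131440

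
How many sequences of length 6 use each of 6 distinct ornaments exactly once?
6! = 720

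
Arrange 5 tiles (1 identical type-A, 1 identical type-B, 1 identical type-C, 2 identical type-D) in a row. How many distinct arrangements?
5! / (1! × 1! × 1! × 2!) = 60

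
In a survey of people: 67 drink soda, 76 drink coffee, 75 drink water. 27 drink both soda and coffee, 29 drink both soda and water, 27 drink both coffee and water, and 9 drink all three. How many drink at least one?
|A∪B∪C| = 67+76+75-27-29-27+9 = 144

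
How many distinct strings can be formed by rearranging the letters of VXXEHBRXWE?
10! / (3! × 1! × 1! × 1! × 2! × 1! × 1!) = 302400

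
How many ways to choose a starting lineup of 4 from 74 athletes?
C(74,4) = 74!/(4!×70!) = 1150626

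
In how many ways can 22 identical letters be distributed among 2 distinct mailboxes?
C(22+2-1, 2-1) = C(23, 1) = 23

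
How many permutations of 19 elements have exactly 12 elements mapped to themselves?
Choose the 12 fixed points C(19,12) = 50388, derange the rest: !7 = Σ_{j=0}^{7} (-1)^j·7!/j! = 5040 - 5040 + 2520 - 840 + 210 - 42 + 7 - 1 = 1854. Product = 50388 × 1854 = 93419352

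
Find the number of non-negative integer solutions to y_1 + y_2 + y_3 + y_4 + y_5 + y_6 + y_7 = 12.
C(12+7-1, 7-1) = C(18, 6) = 18564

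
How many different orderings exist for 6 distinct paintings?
6! = 720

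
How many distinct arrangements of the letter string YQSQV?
5! / (1! × 1! × 1! × 2!) = 60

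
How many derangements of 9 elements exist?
!9 = Σ_{j=0}^{9} (-1)^j·9!/j! = 362880 - 362880 + 181440 - 60480 + 15120 - 3024 + 504 - 72 + 9 - 1 = 133496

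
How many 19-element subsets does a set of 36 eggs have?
C(36,19) = 36!/(19!×17!) = 8597496600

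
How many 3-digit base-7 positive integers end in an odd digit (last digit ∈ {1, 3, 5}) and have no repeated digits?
Last∈{1,3,5}. Last=0: 0. Last nonzero: 3×5×P(5,1) = 75. Total = 75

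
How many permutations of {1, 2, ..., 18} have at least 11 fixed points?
Exactly j fixed points: C(18,j)·!(18-j); sum over j ≥ 11 (derangement numbers via !m = (m-1)·(!(m-1) + !(m-2)): !0..!7 = 1, 0, 1, 2, 9, 44, 265, 1854). Σ_{j=11}^{18} C(18,j)·!(18-j) = C(18,11)·!7 + C(18,12)·!6 + C(18,13)·!5 + C(18,14)·!4 + C(18,15)·!3 + C(18,16)·!2 + C(18,17)·!1 + C(18,18)·!0 = 31824·1854 + 18564·265 + 8568·44 + 3060·9 + 816·2 + 153·1 + 18·0 + 1·1 = 64327474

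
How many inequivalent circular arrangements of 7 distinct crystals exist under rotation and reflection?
(7-1)!/2 = 720/2 = 360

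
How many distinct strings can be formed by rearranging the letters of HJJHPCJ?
7! / (3! × 1! × 2! × 1!) = 420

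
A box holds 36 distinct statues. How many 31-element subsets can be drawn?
C(36,31) = 36!/(31!×5!) = 376992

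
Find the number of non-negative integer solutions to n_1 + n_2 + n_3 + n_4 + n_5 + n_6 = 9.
C(9+6-1, 6-1) = C(14, 5) = 2002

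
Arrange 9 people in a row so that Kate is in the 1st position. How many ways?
Fix one position: (9-1)! = 40320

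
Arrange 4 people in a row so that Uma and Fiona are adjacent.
Treat as block: (4-1)! × 2! = 6 × 2 = 12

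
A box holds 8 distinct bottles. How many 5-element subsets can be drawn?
C(8,5) = 8!/(5!×3!) = 56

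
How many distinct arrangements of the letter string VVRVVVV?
7! / (6! × 1!) = 7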